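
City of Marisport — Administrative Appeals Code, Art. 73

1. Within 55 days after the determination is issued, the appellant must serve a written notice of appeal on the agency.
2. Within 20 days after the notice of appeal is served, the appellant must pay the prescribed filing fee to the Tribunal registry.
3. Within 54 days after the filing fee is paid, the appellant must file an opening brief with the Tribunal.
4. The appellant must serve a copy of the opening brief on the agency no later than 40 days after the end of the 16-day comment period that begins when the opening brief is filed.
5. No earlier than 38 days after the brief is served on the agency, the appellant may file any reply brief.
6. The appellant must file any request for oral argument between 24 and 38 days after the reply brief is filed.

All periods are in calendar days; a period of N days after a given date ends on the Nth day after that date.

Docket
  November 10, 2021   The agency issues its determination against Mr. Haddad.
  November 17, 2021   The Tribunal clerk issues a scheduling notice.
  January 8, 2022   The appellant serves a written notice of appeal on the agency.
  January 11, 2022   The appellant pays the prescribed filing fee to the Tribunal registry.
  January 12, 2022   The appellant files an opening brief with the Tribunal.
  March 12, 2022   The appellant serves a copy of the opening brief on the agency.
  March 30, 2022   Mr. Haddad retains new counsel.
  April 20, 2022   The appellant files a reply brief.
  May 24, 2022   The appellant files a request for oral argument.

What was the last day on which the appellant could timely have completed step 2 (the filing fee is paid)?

January 28, 2022

Step 2 runs from January 8, 2022, when the notice of appeal is served. 20 days after January 8, 2022 is January 28, 2022.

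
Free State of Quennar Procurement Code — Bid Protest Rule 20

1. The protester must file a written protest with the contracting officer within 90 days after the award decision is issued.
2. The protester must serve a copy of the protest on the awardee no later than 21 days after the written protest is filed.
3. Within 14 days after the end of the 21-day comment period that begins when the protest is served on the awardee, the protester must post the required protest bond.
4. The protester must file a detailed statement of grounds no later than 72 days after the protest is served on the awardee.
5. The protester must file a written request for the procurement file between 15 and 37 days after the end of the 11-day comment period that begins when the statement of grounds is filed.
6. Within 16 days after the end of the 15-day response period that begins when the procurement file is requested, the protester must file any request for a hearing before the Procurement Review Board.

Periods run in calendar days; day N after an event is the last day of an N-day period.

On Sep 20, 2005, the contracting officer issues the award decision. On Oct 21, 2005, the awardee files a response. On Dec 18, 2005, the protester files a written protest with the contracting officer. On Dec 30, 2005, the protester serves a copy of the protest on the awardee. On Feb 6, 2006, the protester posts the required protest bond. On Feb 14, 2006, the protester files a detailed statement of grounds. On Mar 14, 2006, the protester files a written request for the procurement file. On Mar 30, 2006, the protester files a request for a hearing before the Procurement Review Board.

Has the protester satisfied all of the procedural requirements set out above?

Step 1 — counting 90 days from Sep 20, 2005 (when the award decision is issued) gives a deadline of Dec 19, 2005; completed Dec 18, 2005, before the deadline.
Step 2 — counting 21 days from Dec 18, 2005 (when the written protest is filed) gives a deadline of Jan 8, 2006; Dec 30, 2005 is within that limit.
Step 3 — counting 14 days from Jan 20, 2006 (end of the 21-day comment period, which began when the protest is served on the awardee on Dec 30, 2005) gives a deadline of Feb 3, 2006; done Feb 6, 2006 — 3 days late.

No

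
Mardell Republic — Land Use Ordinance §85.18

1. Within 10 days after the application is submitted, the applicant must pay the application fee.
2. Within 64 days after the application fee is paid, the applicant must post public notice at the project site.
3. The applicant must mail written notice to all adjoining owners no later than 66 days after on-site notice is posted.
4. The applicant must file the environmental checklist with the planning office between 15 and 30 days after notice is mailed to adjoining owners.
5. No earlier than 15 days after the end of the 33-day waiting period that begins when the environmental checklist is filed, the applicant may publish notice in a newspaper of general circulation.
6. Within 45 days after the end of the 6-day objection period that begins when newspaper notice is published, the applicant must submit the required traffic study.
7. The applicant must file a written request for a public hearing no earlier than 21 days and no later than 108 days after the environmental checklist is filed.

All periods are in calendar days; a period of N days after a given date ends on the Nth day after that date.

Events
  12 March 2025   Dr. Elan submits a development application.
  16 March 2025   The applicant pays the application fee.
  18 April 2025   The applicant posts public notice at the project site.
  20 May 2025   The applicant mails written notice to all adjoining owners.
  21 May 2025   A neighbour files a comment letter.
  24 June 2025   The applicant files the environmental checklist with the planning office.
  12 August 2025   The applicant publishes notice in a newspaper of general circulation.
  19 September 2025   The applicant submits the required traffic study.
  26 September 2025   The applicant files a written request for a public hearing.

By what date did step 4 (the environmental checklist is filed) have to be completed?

19 June 2025

Step 4 runs from 20 May 2025, when notice is mailed to adjoining owners. The window is 15–30 days after 20 May 2025; it closes on 19 June 2025.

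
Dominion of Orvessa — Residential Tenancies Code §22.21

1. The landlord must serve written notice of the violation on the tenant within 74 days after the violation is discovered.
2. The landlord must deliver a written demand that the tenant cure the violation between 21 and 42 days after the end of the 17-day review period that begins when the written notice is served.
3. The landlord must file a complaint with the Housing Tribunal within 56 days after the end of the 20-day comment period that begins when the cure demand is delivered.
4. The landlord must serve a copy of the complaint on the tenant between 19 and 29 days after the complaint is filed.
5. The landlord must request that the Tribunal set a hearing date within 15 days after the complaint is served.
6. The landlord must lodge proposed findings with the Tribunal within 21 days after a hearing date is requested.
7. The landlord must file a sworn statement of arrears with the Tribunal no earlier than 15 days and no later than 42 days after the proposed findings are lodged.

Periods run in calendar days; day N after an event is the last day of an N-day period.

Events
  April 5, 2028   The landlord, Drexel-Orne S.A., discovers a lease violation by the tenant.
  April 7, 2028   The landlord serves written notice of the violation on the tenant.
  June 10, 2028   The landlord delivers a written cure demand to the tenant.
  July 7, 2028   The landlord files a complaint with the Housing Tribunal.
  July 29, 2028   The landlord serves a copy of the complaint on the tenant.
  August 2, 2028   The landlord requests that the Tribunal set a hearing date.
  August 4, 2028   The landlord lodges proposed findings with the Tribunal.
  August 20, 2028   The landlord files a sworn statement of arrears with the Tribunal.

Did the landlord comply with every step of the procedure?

No

Step 1: 74 days after April 5, 2028 (when the violation is discovered) is June 18, 2028; April 7, 2028 is within that limit.
Step 2: the window is 21–42 days after April 24, 2028 (end of the 17-day review period, which began when the written notice is served on April 7, 2028), so May 15, 2028 through June 5, 2028; June 10, 2028 is 5 days past the end of the window.
The analysis stops there.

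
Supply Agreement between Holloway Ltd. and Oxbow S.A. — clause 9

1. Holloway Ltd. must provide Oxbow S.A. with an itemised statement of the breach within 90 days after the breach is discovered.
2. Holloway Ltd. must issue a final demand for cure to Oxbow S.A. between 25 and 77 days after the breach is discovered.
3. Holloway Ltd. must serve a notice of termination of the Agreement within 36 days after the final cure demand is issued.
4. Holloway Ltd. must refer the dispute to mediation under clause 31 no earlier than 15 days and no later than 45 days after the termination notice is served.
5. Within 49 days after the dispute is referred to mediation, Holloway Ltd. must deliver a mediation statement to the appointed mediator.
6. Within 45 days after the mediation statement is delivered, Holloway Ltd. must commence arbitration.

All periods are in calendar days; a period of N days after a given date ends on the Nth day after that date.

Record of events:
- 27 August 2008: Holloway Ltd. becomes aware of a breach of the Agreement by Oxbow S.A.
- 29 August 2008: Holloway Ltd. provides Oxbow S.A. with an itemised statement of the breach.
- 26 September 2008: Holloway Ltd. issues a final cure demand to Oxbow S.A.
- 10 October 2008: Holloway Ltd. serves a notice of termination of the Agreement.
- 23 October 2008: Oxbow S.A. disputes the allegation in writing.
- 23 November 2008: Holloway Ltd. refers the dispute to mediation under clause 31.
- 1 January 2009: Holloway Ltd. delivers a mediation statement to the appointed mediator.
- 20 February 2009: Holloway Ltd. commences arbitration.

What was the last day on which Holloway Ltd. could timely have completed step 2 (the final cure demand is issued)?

Step 2 runs from 27 August 2008, when the breach is discovered. The window is 25–77 days after 27 August 2008; it closes on 12 November 2008.

12 November 2008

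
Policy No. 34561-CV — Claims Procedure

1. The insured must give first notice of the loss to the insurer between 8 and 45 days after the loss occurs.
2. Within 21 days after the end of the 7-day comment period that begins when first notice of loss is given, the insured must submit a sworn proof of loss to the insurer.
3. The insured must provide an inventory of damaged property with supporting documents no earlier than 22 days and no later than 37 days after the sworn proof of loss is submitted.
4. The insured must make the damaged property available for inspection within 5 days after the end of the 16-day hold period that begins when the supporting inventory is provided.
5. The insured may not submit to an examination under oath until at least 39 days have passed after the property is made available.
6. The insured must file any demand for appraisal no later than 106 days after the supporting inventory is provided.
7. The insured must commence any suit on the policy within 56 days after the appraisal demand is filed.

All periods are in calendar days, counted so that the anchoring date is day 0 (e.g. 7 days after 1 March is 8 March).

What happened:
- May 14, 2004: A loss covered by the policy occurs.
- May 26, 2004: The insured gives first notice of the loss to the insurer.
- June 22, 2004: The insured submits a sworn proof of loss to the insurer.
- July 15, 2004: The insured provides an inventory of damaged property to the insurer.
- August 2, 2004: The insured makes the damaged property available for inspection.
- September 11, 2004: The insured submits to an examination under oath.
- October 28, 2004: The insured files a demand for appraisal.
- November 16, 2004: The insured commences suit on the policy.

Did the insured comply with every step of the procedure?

Yes

(1) the permitted window runs from May 14, 2004 + 8 = May 22, 2004 to May 14, 2004 + 45 = June 28, 2004; done May 26, 2004, which is between those dates.
(2) due by June 2, 2004 + 21 days = June 23, 2004; done June 22, 2004 — timely.
(3) the permitted window runs from June 22, 2004 + 22 = July 14, 2004 to June 22, 2004 + 37 = July 29, 2004; done July 15, 2004 — within the window.
(4) due by July 31, 2004 + 5 days = August 5, 2004; August 2, 2004 is within that limit.
(5) permitted from August 2, 2004 + 39 days = September 10, 2004 onward; done September 11, 2004, after the minimum wait.
(6) due by July 15, 2004 + 106 days = October 29, 2004; done October 28, 2004 — timely.
(7) due by October 28, 2004 + 56 days = December 23, 2004; done November 16, 2004 — timely.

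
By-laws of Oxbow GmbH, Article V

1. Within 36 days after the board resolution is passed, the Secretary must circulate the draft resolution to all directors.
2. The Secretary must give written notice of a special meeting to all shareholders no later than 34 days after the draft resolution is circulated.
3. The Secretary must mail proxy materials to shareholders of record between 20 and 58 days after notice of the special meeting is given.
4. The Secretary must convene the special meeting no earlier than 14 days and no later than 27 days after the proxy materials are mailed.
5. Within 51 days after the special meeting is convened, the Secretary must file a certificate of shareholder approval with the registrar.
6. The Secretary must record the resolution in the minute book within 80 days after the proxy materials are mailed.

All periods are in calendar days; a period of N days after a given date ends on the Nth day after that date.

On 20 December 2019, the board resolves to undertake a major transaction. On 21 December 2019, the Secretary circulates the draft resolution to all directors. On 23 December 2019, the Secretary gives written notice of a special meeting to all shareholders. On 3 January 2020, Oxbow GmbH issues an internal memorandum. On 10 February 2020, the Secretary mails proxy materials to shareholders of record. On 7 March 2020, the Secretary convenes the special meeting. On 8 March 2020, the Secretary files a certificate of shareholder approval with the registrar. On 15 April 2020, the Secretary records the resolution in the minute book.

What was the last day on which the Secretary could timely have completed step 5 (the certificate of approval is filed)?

27 April 2020

Step 5 runs from 7 March 2020, when the special meeting is convened. 51 days after 7 March 2020 is 27 April 2020.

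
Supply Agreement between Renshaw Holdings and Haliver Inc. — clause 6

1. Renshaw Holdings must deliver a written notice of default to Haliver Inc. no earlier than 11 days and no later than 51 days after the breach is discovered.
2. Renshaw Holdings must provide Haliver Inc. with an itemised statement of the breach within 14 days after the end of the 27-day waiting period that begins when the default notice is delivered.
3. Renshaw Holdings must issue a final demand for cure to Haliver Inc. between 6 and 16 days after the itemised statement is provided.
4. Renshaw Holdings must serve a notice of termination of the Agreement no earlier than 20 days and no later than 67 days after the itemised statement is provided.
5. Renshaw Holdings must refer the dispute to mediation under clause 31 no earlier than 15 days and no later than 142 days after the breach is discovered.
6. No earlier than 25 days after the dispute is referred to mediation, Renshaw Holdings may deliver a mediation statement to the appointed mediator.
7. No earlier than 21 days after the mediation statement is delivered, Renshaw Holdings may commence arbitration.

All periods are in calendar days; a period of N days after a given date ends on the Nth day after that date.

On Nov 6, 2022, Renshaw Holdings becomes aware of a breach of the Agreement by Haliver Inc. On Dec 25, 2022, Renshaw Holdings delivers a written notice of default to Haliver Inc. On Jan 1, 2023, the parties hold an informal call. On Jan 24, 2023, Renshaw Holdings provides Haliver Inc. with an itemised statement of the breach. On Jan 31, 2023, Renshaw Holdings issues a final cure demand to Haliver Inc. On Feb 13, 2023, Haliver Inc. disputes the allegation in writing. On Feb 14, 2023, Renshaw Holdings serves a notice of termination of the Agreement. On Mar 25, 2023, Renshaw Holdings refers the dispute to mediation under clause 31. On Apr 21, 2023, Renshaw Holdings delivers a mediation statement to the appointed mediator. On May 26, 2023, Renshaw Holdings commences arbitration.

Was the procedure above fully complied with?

Yes

Step 1 — 11 and 51 days from Nov 6, 2022 (when the breach is discovered) are Nov 17, 2022 and Dec 27, 2022 respectively; Dec 25, 2022 falls inside that range.
Step 2 — counting 14 days from Jan 21, 2023 (end of the 27-day waiting period, which began when the default notice is delivered on Dec 25, 2022) gives a deadline of Feb 4, 2023; completed Jan 24, 2023, before the deadline.
Step 3 — 6 and 16 days from Jan 24, 2023 (when the itemised statement is provided) are Jan 30, 2023 and Feb 9, 2023 respectively; Jan 31, 2023 falls inside that range.
Step 4 — 20 and 67 days from Jan 24, 2023 (when the itemised statement is provided) are Feb 13, 2023 and Apr 1, 2023 respectively; done Feb 14, 2023 — within the window.
Step 5 — 15 and 142 days from Nov 6, 2022 (when the breach is discovered) are Nov 21, 2022 and Mar 28, 2023 respectively; Mar 25, 2023 falls inside that range.
Step 6 — must wait 25 days from Mar 25, 2023 (when the dispute is referred to mediation), so not before Apr 19, 2023; done Apr 21, 2023, after the minimum wait.
Step 7 — must wait 21 days from Apr 21, 2023 (when the mediation statement is delivered), so not before May 12, 2023; May 26, 2023 is on or after that date.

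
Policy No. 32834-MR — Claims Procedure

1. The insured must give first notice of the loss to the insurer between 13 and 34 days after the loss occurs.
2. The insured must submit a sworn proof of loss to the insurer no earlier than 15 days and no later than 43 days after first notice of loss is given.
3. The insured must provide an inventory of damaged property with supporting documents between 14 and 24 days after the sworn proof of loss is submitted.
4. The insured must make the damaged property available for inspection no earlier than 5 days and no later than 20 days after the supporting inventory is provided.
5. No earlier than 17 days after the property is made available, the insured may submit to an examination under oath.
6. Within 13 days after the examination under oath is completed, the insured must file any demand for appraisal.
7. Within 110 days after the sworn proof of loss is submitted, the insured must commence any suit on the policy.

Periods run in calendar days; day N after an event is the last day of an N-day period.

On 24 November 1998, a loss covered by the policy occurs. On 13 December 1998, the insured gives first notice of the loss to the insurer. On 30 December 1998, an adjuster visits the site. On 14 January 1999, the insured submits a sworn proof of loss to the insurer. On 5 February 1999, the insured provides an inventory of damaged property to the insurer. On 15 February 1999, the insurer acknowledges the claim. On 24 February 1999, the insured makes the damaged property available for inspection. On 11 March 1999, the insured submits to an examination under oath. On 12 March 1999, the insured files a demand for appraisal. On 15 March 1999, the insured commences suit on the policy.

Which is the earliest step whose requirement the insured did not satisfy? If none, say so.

Step 5

Step 1: the window is 13–34 days after 24 November 1998 (when the loss occurs), so 7 December 1998 through 28 December 1998; done 13 December 1998 — within the window.
Step 2: the window is 15–43 days after 13 December 1998 (when first notice of loss is given), so 28 December 1998 through 25 January 1999; done 14 January 1999, which is between those dates.
Step 3: the window is 14–24 days after 14 January 1999 (when the sworn proof of loss is submitted), so 28 January 1999 through 7 February 1999; 5 February 1999 falls inside that range.
Step 4: the window is 5–20 days after 5 February 1999 (when the supporting inventory is provided), so 10 February 1999 through 25 February 1999; done 24 February 1999, which is between those dates.
Step 5: the earliest permitted date is 17 days after 24 February 1999 (when the property is made available), i.e. 13 March 1999; done 11 March 1999 — 2 days too early.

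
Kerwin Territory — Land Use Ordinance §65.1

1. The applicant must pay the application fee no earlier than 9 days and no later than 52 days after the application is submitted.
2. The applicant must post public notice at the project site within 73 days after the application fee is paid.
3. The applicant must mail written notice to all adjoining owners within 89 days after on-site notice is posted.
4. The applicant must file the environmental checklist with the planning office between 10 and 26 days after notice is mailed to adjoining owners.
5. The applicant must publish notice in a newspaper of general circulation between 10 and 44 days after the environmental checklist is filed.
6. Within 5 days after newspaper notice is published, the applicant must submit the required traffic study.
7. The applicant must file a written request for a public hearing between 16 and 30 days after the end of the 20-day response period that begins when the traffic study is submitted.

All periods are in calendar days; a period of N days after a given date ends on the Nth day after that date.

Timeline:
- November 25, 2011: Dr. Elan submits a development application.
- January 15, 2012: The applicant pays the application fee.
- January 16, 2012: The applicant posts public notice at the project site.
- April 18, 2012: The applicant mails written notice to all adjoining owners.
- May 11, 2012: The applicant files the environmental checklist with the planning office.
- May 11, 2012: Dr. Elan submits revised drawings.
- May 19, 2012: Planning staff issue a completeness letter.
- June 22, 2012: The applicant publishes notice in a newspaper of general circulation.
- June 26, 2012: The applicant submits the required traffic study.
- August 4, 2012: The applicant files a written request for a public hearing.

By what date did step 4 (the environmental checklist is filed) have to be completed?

May 14, 2012

Step 4 runs from April 18, 2012, when notice is mailed to adjoining owners. The window is 10–26 days after April 18, 2012; it closes on May 14, 2012.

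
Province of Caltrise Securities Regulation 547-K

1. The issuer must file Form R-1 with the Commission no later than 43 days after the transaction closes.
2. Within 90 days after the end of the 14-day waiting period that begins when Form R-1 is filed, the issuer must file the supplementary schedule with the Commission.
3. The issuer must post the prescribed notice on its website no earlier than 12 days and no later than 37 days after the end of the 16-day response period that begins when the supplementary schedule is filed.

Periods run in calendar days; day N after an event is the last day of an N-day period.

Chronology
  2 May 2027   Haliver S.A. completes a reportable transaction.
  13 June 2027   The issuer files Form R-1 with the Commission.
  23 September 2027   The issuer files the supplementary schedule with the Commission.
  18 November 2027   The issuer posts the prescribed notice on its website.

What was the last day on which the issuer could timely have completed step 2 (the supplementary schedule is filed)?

25 September 2027

Form R-1 is filed on 13 June 2027; the 14-day waiting period therefore ends 27 June 2027, and step 2 runs from that date. 90 days after 27 June 2027 is 25 September 2027.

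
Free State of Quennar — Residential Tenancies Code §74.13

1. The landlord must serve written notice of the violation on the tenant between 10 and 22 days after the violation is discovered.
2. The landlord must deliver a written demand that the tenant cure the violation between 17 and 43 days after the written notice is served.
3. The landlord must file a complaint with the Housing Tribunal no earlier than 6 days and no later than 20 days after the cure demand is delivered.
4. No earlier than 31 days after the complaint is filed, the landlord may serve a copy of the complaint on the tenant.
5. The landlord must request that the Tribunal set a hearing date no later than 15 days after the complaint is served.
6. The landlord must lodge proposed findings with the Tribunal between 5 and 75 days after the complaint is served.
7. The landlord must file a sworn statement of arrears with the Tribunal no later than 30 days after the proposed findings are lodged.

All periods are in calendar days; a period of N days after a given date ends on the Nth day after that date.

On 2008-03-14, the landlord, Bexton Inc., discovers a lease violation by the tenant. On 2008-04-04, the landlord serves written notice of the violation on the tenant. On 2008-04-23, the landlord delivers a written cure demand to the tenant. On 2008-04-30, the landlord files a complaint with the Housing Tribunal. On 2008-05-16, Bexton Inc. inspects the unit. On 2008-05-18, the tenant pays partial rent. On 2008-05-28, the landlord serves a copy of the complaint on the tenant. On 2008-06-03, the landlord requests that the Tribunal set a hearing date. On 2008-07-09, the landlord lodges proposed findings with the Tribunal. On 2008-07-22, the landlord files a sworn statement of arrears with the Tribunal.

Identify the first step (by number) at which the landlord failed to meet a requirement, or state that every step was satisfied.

(1) the permitted window runs from 2008-03-14 + 10 = 2008-03-24 to 2008-03-14 + 22 = 2008-04-05; 2008-04-04 falls inside that range.
(2) the permitted window runs from 2008-04-04 + 17 = 2008-04-21 to 2008-04-04 + 43 = 2008-05-17; 2008-04-23 falls inside that range.
(3) the permitted window runs from 2008-04-23 + 6 = 2008-04-29 to 2008-04-23 + 20 = 2008-05-13; 2008-04-30 falls inside that range.
(4) permitted from 2008-04-30 + 31 days = 2008-05-31 onward; 2008-05-28 is 3 days before the earliest permitted date.

Step 4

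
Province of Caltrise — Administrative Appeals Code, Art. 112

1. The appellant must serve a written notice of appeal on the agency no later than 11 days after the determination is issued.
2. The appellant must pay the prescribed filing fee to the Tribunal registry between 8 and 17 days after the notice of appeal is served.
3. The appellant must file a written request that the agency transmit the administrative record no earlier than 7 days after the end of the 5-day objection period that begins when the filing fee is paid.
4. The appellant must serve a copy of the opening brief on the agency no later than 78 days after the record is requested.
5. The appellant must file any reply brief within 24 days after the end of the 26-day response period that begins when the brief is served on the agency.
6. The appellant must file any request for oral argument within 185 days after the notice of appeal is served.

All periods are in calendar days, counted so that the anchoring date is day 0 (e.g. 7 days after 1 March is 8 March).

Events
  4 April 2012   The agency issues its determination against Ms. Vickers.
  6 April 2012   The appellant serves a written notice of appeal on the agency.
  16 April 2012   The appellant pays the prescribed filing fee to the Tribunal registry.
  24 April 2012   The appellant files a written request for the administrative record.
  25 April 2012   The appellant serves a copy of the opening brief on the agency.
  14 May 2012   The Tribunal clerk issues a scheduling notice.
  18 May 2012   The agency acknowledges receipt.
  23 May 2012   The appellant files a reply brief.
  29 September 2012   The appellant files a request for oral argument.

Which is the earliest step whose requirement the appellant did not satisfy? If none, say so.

(1) due by 4 April 2012 + 11 days = 15 April 2012; completed 6 April 2012, before the deadline.
(2) the permitted window runs from 6 April 2012 + 8 = 14 April 2012 to 6 April 2012 + 17 = 23 April 2012; done 16 April 2012, which is between those dates.
(3) permitted from 21 April 2012 + 7 days = 28 April 2012 onward; 24 April 2012 is 4 days before the earliest permitted date.

Step 3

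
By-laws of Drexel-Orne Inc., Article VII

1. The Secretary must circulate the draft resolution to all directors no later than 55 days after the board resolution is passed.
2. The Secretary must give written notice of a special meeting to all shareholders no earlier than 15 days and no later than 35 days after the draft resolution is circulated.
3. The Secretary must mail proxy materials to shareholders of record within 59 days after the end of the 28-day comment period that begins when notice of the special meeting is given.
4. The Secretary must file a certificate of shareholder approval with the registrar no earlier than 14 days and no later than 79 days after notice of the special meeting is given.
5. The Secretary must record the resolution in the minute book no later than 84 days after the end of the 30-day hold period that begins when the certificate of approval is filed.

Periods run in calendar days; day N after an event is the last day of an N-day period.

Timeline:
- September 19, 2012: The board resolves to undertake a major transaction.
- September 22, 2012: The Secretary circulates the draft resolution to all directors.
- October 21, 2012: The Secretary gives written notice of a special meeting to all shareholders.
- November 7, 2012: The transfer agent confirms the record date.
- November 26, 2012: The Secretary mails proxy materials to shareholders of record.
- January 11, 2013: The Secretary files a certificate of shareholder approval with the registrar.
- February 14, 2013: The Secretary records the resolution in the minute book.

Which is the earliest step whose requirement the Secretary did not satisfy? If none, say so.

Step 4

Step 1: 55 days after September 19, 2012 (when the board resolution is passed) is November 13, 2012; done September 22, 2012 — timely.
Step 2: the window is 15–35 days after September 22, 2012 (when the draft resolution is circulated), so October 7, 2012 through October 27, 2012; done October 21, 2012 — within the window.
Step 3: 59 days after November 18, 2012 (end of the 28-day comment period, which began when notice of the special meeting is given on October 21, 2012) is January 16, 2013; completed November 26, 2012, before the deadline.
Step 4: the window is 14–79 days after October 21, 2012 (when notice of the special meeting is given), so November 4, 2012 through January 8, 2013; January 11, 2013 is 3 days past the end of the window.
The procedure was therefore not followed at step 4.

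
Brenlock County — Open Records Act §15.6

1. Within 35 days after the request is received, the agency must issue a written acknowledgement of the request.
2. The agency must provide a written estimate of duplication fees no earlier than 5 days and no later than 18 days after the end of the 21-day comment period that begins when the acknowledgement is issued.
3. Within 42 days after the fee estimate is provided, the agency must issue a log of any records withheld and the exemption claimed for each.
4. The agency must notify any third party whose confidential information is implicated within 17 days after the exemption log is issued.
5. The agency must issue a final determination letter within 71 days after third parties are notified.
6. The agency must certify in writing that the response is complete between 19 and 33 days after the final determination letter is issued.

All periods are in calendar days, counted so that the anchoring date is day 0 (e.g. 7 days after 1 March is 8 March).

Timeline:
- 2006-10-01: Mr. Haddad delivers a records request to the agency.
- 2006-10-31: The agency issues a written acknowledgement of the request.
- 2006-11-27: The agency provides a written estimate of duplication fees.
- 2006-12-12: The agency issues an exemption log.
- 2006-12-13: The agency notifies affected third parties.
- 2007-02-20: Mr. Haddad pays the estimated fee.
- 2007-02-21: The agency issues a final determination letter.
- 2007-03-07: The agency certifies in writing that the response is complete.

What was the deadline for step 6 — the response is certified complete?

2007-03-26

Step 6 runs from 2007-02-21, when the final determination letter is issued. The window is 19–33 days after 2007-02-21; it closes on 2007-03-26.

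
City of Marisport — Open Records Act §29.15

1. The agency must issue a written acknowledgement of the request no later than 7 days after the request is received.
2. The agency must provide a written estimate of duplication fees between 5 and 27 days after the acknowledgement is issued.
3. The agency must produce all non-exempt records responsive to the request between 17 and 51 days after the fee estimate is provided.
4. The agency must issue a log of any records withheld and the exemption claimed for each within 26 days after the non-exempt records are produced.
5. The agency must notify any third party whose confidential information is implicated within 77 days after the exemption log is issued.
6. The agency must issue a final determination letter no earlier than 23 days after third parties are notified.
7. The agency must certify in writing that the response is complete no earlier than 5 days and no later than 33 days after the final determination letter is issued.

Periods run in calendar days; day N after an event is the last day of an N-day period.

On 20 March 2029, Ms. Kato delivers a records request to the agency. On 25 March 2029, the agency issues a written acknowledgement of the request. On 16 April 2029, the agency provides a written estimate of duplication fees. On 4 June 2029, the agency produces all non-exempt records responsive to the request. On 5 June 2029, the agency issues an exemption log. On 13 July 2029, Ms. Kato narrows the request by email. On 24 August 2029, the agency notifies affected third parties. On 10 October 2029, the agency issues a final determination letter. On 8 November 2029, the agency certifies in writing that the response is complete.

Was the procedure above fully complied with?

(1) due by 20 March 2029 + 7 days = 27 March 2029; done 25 March 2029 — timely.
(2) the permitted window runs from 25 March 2029 + 5 = 30 March 2029 to 25 March 2029 + 27 = 21 April 2029; done 16 April 2029, which is between those dates.
(3) the permitted window runs from 16 April 2029 + 17 = 3 May 2029 to 16 April 2029 + 51 = 6 June 2029; done 4 June 2029 — within the window.
(4) due by 4 June 2029 + 26 days = 30 June 2029; completed 5 June 2029, before the deadline.
(5) due by 5 June 2029 + 77 days = 21 August 2029; done 24 August 2029 — 3 days late.

No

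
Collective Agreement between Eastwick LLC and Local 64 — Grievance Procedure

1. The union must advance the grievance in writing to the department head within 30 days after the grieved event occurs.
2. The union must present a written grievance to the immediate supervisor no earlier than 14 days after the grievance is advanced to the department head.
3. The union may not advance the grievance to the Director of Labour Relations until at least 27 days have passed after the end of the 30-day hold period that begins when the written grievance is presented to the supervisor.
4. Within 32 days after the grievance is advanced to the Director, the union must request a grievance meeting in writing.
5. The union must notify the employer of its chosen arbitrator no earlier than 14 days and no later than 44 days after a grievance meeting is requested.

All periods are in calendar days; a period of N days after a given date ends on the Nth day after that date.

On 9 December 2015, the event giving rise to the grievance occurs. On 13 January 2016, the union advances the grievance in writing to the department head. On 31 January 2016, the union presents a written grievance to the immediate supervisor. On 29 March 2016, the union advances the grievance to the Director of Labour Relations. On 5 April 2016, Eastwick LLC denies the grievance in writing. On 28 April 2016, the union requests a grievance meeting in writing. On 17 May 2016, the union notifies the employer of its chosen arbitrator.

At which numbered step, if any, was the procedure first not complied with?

(1) due by 9 December 2015 + 30 days = 8 January 2016; 13 January 2016 misses that deadline by 5 days.
Later steps need not be reached.

Step 1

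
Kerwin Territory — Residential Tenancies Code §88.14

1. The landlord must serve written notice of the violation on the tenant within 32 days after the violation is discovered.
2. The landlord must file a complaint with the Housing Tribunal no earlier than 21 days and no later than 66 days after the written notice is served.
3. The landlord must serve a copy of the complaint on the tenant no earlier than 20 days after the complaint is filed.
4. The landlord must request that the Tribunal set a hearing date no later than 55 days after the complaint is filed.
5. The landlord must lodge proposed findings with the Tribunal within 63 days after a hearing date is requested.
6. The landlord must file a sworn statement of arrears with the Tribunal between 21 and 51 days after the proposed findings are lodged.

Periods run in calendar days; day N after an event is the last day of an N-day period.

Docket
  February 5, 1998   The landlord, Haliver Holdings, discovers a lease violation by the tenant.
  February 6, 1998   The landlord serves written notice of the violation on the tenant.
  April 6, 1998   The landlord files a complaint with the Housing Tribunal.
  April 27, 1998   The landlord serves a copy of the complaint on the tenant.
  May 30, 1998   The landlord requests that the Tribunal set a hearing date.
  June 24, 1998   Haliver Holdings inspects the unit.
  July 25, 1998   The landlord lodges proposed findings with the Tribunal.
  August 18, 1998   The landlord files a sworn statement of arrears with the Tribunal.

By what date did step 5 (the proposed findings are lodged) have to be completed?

Step 5 runs from May 30, 1998, when a hearing date is requested. 63 days after May 30, 1998 is August 1, 1998.

August 1, 1998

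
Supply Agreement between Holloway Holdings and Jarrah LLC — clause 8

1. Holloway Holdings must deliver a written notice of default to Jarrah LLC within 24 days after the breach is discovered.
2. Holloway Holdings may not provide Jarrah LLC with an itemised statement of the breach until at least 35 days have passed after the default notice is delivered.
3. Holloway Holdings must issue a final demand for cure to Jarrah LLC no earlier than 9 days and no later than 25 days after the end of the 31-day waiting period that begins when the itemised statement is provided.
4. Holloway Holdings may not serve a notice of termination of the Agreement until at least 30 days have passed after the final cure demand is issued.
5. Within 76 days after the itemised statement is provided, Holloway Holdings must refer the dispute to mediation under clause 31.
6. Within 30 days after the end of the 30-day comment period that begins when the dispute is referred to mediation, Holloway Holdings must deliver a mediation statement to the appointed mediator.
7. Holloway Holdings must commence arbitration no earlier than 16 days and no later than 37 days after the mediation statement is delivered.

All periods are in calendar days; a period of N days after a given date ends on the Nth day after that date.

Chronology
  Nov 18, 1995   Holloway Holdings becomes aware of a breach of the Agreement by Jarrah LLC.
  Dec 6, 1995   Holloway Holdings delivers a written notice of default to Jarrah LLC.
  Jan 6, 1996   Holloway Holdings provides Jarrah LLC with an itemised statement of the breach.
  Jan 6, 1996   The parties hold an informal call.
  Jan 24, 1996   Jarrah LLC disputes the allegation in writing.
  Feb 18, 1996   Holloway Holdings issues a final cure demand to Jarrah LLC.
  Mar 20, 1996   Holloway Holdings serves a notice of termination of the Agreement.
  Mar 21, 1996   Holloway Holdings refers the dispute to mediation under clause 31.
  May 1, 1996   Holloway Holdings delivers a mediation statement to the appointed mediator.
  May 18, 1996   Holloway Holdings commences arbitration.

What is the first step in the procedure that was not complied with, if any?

Step 2

(1) due by Nov 18, 1995 + 24 days = Dec 12, 1995; Dec 6, 1995 is within that limit.
(2) permitted from Dec 6, 1995 + 35 days = Jan 10, 1996 onward; Jan 6, 1996 is 4 days before the earliest permitted date.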